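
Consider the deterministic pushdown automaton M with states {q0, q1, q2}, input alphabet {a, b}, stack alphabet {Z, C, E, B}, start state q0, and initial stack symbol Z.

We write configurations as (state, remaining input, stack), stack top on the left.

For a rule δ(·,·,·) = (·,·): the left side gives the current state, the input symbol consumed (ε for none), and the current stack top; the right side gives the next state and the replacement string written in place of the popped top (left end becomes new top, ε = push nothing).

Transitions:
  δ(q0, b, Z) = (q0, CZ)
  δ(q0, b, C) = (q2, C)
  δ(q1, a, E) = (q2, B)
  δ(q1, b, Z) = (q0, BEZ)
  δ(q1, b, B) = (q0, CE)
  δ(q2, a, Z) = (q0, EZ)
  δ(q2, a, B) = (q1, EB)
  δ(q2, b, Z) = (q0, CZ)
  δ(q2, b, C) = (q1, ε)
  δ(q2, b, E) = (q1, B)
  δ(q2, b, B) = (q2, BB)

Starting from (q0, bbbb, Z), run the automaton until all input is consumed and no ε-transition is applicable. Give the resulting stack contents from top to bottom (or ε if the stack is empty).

BEZ

(q0, bbbb, Z)
  read b, top Z: go to q0, push CZ → (q0, bbb, CZ)
  read b, top C: go to q2, push C → (q2, bb, CZ)
  read b, top C: go to q1, push ε → (q1, b, Z)
  read b, top Z: go to q0, push BEZ → (q0, ε, BEZ)
All input consumed in state q0 with stack BEZ.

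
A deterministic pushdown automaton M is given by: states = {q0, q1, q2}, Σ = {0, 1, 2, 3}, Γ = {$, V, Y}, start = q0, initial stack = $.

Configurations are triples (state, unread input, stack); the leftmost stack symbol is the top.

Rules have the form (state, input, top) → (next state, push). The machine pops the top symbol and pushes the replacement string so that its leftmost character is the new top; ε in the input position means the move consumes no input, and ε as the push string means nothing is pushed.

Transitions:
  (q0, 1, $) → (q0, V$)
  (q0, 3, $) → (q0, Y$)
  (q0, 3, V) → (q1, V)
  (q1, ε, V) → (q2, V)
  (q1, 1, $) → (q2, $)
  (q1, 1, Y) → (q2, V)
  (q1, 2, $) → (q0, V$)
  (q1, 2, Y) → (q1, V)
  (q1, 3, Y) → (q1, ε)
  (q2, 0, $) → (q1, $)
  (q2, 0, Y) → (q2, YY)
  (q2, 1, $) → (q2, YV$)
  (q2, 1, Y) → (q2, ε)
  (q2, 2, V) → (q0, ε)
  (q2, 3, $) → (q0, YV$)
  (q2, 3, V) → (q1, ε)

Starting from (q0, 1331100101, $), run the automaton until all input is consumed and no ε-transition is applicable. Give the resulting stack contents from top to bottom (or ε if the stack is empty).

YYV$

(q0, 1331100101, $) ⊢ (q0, 331100101, V$) ⊢ (q1, 31100101, V$) ⊢ (q2, 31100101, V$) ⊢ (q1, 1100101, $) ⊢ (q2, 100101, $) ⊢ (q2, 00101, YV$) ⊢ (q2, 0101, YYV$) ⊢ (q2, 101, YYYV$) ⊢ (q2, 01, YYV$) ⊢ (q2, 1, YYYV$) ⊢ (q2, ε, YYV$)
All input consumed in state q2 with stack YYV$.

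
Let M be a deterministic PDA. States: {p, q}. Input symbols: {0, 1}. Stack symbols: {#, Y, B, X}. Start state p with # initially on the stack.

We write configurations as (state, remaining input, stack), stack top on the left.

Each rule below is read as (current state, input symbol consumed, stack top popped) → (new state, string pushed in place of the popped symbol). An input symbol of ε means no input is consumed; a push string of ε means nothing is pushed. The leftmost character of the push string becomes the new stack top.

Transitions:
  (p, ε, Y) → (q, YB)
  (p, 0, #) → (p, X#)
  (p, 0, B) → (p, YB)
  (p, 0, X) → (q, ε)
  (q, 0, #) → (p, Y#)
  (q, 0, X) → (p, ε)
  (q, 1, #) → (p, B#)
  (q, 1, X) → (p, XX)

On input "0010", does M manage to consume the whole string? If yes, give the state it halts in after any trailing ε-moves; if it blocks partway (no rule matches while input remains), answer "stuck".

q

(p, 0010, #)
  read 0, top #: go to p, push X# → (p, 010, X#)
  read 0, top X: go to q, push ε → (q, 10, #)
  read 1, top #: go to p, push B# → (p, 0, B#)
  read 0, top B: go to p, push YB → (p, ε, YB#)
  ε-move, top Y: go to q, push YB → (q, ε, YBB#)
All input consumed; M is in state q.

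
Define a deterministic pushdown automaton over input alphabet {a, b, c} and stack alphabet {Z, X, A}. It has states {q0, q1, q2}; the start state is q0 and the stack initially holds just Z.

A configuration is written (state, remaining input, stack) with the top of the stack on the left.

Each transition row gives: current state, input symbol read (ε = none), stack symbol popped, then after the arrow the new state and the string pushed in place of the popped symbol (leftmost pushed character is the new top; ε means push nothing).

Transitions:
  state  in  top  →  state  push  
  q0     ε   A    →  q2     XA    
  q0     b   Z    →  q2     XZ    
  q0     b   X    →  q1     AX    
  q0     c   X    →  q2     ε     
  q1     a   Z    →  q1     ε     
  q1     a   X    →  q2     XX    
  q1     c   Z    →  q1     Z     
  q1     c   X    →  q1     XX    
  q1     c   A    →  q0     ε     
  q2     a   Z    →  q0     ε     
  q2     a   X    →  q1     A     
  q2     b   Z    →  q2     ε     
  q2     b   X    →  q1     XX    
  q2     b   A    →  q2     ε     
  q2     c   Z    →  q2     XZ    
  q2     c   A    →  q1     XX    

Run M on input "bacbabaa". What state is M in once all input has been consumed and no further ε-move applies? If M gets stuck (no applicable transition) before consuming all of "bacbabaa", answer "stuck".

(q0, bacbabaa, Z)
  read b, top Z: go to q2, push XZ → (q2, acbabaa, XZ)
  read a, top X: go to q1, push A → (q1, cbabaa, AZ)
  read c, top A: go to q0, push ε → (q0, babaa, Z)
  read b, top Z: go to q2, push XZ → (q2, abaa, XZ)
  read a, top X: go to q1, push A → (q1, baa, AZ)
No transition for (q1, b, top A); M blocks with input baa remaining.

stuck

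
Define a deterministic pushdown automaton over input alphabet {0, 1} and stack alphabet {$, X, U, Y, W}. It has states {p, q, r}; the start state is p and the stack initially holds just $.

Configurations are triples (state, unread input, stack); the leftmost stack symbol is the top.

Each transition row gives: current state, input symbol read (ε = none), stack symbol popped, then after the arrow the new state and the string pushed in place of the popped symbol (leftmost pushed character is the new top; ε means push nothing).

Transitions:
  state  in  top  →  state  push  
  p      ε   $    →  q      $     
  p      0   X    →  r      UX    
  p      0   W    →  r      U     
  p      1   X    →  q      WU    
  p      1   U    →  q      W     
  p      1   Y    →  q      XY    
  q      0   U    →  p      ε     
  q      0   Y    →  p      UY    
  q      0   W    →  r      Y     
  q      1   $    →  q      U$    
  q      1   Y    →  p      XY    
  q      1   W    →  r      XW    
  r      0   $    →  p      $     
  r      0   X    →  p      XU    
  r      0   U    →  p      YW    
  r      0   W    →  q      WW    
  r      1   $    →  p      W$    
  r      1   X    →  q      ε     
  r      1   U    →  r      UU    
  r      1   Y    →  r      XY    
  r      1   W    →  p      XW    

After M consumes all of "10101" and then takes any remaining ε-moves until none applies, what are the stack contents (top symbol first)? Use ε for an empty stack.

U$

(p, 10101, $) ⊢ (q, 10101, $) ⊢ (q, 0101, U$) ⊢ (p, 101, $) ⊢ (q, 101, $) ⊢ (q, 01, U$) ⊢ (p, 1, $) ⊢ (q, 1, $) ⊢ (q, ε, U$)
All input consumed in state q with stack U$.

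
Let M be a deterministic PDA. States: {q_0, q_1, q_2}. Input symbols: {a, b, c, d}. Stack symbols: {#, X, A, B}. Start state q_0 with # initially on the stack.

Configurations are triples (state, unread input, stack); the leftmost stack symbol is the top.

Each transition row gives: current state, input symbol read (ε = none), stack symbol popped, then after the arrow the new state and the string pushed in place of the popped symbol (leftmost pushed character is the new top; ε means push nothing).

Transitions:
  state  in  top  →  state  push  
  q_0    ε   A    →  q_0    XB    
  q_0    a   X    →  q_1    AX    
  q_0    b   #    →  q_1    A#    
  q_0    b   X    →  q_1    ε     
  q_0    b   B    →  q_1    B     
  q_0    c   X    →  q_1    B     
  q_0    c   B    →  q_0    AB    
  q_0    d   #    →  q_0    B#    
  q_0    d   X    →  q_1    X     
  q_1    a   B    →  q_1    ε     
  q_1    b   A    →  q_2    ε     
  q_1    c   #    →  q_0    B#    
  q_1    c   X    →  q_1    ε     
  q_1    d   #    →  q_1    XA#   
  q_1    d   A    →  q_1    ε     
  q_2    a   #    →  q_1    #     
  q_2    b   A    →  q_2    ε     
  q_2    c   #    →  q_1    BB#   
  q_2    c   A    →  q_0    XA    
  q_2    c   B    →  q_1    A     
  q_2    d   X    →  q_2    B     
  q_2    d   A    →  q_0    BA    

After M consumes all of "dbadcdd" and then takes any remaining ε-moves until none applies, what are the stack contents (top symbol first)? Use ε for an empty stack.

XA#

(q_0, dbadcdd, #)
  read d, top #: go to q_0, push B# → (q_0, badcdd, B#)
  read b, top B: go to q_1, push B → (q_1, adcdd, B#)
  read a, top B: go to q_1, push ε → (q_1, dcdd, #)
  read d, top #: go to q_1, push XA# → (q_1, cdd, XA#)
  read c, top X: go to q_1, push ε → (q_1, dd, A#)
  read d, top A: go to q_1, push ε → (q_1, d, #)
  read d, top #: go to q_1, push XA# → (q_1, ε, XA#)
All input consumed in state q_1 with stack XA#.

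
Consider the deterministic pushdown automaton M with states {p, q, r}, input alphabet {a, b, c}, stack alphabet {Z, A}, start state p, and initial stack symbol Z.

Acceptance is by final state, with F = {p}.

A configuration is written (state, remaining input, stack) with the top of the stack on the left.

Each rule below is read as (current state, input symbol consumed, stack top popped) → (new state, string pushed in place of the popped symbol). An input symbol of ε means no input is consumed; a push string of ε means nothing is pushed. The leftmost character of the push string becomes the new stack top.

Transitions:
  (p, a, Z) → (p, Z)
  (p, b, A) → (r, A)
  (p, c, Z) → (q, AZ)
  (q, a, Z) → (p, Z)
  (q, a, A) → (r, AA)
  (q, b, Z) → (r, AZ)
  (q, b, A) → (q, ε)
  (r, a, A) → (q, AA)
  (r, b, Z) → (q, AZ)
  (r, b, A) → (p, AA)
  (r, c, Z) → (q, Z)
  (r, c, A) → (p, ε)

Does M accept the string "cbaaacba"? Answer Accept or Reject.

(p, cbaaacba, Z) ⊢ (q, baaacba, AZ) ⊢ (q, aaacba, Z) ⊢ (p, aacba, Z) ⊢ (p, acba, Z) ⊢ (p, cba, Z) ⊢ (q, ba, AZ) ⊢ (q, a, Z) ⊢ (p, ε, Z)
All input consumed; state p ∈ F.

Accept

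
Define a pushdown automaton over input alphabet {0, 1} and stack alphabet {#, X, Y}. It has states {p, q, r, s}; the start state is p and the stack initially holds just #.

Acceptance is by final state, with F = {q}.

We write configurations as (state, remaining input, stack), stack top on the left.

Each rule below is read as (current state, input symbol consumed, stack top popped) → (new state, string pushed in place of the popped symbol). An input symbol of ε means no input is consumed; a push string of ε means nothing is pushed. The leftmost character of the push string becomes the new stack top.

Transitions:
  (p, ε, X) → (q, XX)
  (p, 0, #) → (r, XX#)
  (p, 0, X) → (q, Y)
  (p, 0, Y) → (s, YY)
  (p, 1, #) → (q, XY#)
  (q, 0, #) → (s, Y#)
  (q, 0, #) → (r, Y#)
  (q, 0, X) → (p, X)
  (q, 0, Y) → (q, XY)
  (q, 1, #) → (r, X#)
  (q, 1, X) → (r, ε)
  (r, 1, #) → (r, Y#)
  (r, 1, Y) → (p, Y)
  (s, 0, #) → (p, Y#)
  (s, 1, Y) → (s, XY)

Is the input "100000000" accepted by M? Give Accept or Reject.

One accepting computation: (p, 100000000, #) ⊢ (q, 00000000, XY#) ⊢ (p, 0000000, XY#) ⊢ (q, 000000, YY#) ⊢ (q, 00000, XYY#) ⊢ (p, 0000, XYY#) ⊢ (q, 000, YYY#) ⊢ (q, 00, XYYY#) ⊢ (p, 0, XYYY#) ⊢ (q, ε, YYYY#)
All input consumed and state q ∈ F.

Accept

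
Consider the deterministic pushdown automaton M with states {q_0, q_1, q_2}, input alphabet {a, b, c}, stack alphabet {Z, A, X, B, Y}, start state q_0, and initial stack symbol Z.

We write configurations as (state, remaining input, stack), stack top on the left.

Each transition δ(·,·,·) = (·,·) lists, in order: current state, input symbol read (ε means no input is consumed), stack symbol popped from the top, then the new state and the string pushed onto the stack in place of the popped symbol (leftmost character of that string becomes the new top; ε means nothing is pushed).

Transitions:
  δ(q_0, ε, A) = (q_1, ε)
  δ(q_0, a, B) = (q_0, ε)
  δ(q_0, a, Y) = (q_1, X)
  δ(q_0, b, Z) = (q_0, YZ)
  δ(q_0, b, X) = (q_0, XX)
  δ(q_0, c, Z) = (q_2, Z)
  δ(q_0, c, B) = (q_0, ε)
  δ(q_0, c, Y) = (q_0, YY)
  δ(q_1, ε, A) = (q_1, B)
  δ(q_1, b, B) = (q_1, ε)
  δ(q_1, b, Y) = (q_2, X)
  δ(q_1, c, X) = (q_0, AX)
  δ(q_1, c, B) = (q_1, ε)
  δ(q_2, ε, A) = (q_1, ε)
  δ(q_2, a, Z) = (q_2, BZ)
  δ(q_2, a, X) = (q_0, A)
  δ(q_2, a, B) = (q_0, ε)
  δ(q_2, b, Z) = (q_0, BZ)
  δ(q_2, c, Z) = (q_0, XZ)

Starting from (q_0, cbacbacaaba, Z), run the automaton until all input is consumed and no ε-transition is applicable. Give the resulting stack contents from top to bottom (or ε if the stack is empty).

XZ

(q_0, cbacbacaaba, Z)
  read c, top Z: go to q_2, push Z → (q_2, bacbacaaba, Z)
  read b, top Z: go to q_0, push BZ → (q_0, acbacaaba, BZ)
  read a, top B: go to q_0, push ε → (q_0, cbacaaba, Z)
  read c, top Z: go to q_2, push Z → (q_2, bacaaba, Z)
  read b, top Z: go to q_0, push BZ → (q_0, acaaba, BZ)
  read a, top B: go to q_0, push ε → (q_0, caaba, Z)
  read c, top Z: go to q_2, push Z → (q_2, aaba, Z)
  read a, top Z: go to q_2, push BZ → (q_2, aba, BZ)
  read a, top B: go to q_0, push ε → (q_0, ba, Z)
  read b, top Z: go to q_0, push YZ → (q_0, a, YZ)
  read a, top Y: go to q_1, push X → (q_1, ε, XZ)
All input consumed in state q_1 with stack XZ.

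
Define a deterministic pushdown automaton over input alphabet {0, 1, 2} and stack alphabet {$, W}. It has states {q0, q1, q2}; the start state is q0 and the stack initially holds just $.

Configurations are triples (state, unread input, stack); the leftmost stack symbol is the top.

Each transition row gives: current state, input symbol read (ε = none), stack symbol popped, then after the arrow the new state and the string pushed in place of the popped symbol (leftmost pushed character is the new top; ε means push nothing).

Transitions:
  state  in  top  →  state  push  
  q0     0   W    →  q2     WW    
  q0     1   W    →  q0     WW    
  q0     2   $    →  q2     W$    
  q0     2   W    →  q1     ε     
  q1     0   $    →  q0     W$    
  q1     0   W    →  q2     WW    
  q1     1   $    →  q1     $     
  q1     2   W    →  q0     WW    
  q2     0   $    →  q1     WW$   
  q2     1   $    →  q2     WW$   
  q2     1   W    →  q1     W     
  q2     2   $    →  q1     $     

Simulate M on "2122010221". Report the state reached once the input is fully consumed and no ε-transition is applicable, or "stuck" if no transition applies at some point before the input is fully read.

stuck

(q0, 2122010221, $)
  read 2, top $: go to q2, push W$ → (q2, 122010221, W$)
  read 1, top W: go to q1, push W → (q1, 22010221, W$)
  read 2, top W: go to q0, push WW → (q0, 2010221, WW$)
  read 2, top W: go to q1, push ε → (q1, 010221, W$)
  read 0, top W: go to q2, push WW → (q2, 10221, WW$)
  read 1, top W: go to q1, push W → (q1, 0221, WW$)
  read 0, top W: go to q2, push WW → (q2, 221, WWW$)
No transition for (q2, 2, top W); M blocks with input 221 remaining.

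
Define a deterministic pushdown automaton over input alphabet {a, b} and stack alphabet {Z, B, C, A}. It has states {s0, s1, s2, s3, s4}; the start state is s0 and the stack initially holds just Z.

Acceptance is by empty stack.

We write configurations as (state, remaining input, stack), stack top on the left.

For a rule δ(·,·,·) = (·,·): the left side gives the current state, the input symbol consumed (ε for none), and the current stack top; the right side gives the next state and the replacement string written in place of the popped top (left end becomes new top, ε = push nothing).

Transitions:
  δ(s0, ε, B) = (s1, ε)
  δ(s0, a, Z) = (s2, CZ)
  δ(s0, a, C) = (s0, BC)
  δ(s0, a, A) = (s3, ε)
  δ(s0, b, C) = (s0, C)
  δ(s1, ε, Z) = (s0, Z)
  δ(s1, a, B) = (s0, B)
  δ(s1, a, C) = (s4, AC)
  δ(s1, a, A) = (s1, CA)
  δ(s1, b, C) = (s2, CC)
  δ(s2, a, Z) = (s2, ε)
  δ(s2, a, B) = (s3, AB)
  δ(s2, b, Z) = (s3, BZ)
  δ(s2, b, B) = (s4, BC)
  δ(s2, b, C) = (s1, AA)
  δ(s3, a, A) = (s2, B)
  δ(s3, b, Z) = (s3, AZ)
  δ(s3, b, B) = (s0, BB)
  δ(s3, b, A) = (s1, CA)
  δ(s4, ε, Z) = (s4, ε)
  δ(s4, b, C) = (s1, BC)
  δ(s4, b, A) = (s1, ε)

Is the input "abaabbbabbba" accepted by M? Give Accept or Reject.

(s0, abaabbbabbba, Z) ⊢ (s2, baabbbabbba, CZ) ⊢ (s1, aabbbabbba, AAZ) ⊢ (s1, abbbabbba, CAAZ) ⊢ (s4, bbbabbba, ACAAZ) ⊢ (s1, bbabbba, CAAZ) ⊢ (s2, babbba, CCAAZ) ⊢ (s1, abbba, AACAAZ) ⊢ (s1, bbba, CAACAAZ) ⊢ (s2, bba, CCAACAAZ) ⊢ (s1, ba, AACAACAAZ)
No transition applies at (s1, ba, AACAACAAZ); input not fully consumed.

Reject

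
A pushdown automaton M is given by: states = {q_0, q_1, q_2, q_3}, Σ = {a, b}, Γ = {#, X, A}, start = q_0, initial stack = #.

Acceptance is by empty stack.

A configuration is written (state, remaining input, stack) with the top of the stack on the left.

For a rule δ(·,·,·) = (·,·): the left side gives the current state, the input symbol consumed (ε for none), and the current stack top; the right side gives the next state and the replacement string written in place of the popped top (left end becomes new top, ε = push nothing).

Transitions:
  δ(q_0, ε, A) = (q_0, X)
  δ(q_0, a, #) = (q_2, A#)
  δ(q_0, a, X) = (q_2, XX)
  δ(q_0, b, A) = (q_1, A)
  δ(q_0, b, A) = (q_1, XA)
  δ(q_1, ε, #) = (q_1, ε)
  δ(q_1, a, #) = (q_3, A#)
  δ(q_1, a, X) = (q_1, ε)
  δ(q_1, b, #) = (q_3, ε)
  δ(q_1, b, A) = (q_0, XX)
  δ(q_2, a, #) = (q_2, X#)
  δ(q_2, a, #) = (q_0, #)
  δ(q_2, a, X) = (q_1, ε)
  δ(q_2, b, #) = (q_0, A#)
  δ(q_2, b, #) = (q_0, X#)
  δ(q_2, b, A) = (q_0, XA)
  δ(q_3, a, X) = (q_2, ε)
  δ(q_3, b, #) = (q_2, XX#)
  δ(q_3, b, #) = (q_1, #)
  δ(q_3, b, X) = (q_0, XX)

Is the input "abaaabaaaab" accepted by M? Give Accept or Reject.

Accept

One accepting computation: (q_0, abaaabaaaab, #) ⊢ (q_2, baaabaaaab, A#) ⊢ (q_0, aaabaaaab, XA#) ⊢ (q_2, aabaaaab, XXA#) ⊢ (q_1, abaaaab, XA#) ⊢ (q_1, baaaab, A#) ⊢ (q_0, aaaab, XX#) ⊢ (q_2, aaab, XXX#) ⊢ (q_1, aab, XX#) ⊢ (q_1, ab, X#) ⊢ (q_1, b, #) ⊢ (q_3, ε, ε)
All input consumed and the stack is empty.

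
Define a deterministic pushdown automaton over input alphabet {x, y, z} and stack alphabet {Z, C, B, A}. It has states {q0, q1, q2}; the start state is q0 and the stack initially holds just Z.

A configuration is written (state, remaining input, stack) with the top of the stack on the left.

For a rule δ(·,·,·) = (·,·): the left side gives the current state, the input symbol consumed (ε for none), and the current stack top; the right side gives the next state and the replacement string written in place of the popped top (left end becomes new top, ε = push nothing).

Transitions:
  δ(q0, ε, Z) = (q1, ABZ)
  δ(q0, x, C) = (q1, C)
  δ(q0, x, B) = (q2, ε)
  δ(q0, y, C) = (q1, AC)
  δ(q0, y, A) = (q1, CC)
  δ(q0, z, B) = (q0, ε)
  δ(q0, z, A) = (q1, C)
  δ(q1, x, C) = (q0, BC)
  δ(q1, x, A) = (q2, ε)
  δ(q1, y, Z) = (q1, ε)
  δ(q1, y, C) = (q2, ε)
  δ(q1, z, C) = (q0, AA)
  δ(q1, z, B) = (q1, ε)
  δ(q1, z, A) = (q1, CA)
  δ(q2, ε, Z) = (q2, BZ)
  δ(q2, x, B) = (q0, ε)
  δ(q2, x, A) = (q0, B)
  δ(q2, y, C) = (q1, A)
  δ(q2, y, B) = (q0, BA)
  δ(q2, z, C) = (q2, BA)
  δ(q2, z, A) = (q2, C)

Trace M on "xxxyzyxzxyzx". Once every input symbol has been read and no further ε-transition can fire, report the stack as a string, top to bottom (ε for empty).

AZ

(q0, xxxyzyxzxyzx, Z) ⊢ (q1, xxxyzyxzxyzx, ABZ) ⊢ (q2, xxyzyxzxyzx, BZ) ⊢ (q0, xyzyxzxyzx, Z) ⊢ (q1, xyzyxzxyzx, ABZ) ⊢ (q2, yzyxzxyzx, BZ) ⊢ (q0, zyxzxyzx, BAZ) ⊢ (q0, yxzxyzx, AZ) ⊢ (q1, xzxyzx, CCZ) ⊢ (q0, zxyzx, BCCZ) ⊢ (q0, xyzx, CCZ) ⊢ (q1, yzx, CCZ) ⊢ (q2, zx, CZ) ⊢ (q2, x, BAZ) ⊢ (q0, ε, AZ)
All input consumed in state q0 with stack AZ.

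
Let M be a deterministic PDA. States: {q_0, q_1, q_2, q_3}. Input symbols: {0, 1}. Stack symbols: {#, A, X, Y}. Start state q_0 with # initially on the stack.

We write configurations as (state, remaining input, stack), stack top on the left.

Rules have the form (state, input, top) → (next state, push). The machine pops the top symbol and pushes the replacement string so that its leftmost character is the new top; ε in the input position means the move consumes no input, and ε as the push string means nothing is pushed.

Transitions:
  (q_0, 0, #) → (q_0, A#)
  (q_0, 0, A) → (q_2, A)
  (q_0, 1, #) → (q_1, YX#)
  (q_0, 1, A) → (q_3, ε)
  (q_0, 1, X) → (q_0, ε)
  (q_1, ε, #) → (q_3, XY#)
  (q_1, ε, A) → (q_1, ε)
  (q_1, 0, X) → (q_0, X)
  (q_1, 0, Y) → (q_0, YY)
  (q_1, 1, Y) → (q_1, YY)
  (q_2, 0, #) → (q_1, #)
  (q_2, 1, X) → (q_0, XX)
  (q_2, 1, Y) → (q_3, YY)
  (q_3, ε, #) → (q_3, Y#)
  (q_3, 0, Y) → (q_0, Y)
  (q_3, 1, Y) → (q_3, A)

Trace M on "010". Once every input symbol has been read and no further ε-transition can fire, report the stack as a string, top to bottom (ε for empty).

(q_0, 010, #)
  read 0, top #: go to q_0, push A# → (q_0, 10, A#)
  read 1, top A: go to q_3, push ε → (q_3, 0, #)
  ε-move, top #: go to q_3, push Y# → (q_3, 0, Y#)
  read 0, top Y: go to q_0, push Y → (q_0, ε, Y#)
All input consumed in state q_0 with stack Y#.

Y#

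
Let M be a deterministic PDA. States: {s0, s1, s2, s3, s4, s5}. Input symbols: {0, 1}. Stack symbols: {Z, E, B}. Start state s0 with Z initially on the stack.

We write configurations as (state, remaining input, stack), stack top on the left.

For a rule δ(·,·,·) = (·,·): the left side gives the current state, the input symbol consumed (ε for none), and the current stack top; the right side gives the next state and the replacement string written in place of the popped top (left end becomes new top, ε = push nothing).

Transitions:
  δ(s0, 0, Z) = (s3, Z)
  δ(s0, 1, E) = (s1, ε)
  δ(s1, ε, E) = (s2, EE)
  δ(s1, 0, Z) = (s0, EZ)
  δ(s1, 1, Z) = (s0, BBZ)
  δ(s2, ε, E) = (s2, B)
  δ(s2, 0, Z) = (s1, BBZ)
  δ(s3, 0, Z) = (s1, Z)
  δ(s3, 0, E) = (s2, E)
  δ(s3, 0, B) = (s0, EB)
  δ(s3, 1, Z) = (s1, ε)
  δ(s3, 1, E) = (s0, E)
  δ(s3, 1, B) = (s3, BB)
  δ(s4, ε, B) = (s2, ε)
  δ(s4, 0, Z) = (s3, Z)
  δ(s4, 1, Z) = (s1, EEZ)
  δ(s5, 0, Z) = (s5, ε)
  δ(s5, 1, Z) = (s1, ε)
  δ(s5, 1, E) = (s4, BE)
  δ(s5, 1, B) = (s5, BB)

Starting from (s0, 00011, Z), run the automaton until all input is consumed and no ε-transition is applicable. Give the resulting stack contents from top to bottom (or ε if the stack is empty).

BBZ

(s0, 00011, Z)
  read 0, top Z: go to s3, push Z → (s3, 0011, Z)
  read 0, top Z: go to s1, push Z → (s1, 011, Z)
  read 0, top Z: go to s0, push EZ → (s0, 11, EZ)
  read 1, top E: go to s1, push ε → (s1, 1, Z)
  read 1, top Z: go to s0, push BBZ → (s0, ε, BBZ)
All input consumed in state s0 with stack BBZ.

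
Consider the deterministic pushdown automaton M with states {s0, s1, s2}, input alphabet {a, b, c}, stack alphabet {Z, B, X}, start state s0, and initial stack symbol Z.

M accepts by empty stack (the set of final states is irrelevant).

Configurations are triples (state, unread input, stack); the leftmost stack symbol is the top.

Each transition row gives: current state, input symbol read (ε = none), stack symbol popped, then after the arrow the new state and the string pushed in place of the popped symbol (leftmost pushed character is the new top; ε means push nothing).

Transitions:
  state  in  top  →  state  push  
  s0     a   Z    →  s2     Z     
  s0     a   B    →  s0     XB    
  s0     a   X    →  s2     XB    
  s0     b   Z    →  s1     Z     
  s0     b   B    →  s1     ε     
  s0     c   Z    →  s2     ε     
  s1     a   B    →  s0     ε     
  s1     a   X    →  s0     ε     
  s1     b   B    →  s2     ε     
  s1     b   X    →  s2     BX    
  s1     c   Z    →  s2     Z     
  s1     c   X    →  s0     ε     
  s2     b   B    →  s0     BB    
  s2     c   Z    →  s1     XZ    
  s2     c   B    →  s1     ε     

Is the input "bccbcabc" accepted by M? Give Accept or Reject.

Reject

(s0, bccbcabc, Z)
  read b, top Z: go to s1, push Z → (s1, ccbcabc, Z)
  read c, top Z: go to s2, push Z → (s2, cbcabc, Z)
  read c, top Z: go to s1, push XZ → (s1, bcabc, XZ)
  read b, top X: go to s2, push BX → (s2, cabc, BXZ)
  read c, top B: go to s1, push ε → (s1, abc, XZ)
  read a, top X: go to s0, push ε → (s0, bc, Z)
  read b, top Z: go to s1, push Z → (s1, c, Z)
  read c, top Z: go to s2, push Z → (s2, ε, Z)
All input consumed; stack is Z, not empty, and no further ε-move applies.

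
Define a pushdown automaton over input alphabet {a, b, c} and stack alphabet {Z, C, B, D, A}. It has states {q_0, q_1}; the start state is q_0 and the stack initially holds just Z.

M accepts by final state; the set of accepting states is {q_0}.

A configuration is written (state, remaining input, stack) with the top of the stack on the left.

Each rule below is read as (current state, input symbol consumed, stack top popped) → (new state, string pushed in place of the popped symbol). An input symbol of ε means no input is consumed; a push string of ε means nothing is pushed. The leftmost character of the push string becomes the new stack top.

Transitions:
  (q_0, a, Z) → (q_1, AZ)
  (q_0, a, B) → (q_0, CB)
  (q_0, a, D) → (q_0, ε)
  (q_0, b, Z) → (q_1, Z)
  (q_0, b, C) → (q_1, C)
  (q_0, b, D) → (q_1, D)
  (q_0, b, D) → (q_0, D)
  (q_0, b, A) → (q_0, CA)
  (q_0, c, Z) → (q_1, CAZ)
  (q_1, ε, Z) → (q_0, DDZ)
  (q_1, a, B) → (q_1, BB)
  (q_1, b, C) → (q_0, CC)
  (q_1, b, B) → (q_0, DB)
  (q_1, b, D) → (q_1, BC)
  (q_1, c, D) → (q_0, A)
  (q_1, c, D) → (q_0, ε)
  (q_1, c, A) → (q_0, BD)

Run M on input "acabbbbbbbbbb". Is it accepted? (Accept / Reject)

One accepting computation: (q_0, acabbbbbbbbbb, Z) ⊢ (q_1, cabbbbbbbbbb, AZ) ⊢ (q_0, abbbbbbbbbb, BDZ) ⊢ (q_0, bbbbbbbbbb, CBDZ) ⊢ (q_1, bbbbbbbbb, CBDZ) ⊢ (q_0, bbbbbbbb, CCBDZ) ⊢ (q_1, bbbbbbb, CCBDZ) ⊢ (q_0, bbbbbb, CCCBDZ) ⊢ (q_1, bbbbb, CCCBDZ) ⊢ (q_0, bbbb, CCCCBDZ) ⊢ (q_1, bbb, CCCCBDZ) ⊢ (q_0, bb, CCCCCBDZ) ⊢ (q_1, b, CCCCCBDZ) ⊢ (q_0, ε, CCCCCCBDZ)
All input consumed and state q_0 ∈ F.

Accept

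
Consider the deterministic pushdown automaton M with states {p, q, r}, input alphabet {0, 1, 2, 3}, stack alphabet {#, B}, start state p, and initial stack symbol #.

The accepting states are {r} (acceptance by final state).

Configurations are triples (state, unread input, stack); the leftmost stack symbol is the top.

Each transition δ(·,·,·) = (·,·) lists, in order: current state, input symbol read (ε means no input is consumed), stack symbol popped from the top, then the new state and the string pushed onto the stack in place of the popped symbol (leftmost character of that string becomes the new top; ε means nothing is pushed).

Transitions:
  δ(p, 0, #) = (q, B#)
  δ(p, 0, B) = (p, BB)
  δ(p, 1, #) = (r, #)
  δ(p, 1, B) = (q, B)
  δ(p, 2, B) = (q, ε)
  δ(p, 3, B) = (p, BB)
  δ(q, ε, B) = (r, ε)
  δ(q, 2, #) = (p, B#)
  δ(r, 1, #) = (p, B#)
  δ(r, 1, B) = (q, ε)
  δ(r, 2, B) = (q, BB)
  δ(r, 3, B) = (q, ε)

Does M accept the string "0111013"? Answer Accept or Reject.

Reject

(p, 0111013, #)
  read 0, top #: go to q, push B# → (q, 111013, B#)
  ε-move, top B: go to r, push ε → (r, 111013, #)
  read 1, top #: go to p, push B# → (p, 11013, B#)
  read 1, top B: go to q, push B → (q, 1013, B#)
  ε-move, top B: go to r, push ε → (r, 1013, #)
  read 1, top #: go to p, push B# → (p, 013, B#)
  read 0, top B: go to p, push BB → (p, 13, BB#)
  read 1, top B: go to q, push B → (q, 3, BB#)
  ε-move, top B: go to r, push ε → (r, 3, B#)
  read 3, top B: go to q, push ε → (q, ε, #)
All input consumed; state q ∉ F and no further ε-move applies.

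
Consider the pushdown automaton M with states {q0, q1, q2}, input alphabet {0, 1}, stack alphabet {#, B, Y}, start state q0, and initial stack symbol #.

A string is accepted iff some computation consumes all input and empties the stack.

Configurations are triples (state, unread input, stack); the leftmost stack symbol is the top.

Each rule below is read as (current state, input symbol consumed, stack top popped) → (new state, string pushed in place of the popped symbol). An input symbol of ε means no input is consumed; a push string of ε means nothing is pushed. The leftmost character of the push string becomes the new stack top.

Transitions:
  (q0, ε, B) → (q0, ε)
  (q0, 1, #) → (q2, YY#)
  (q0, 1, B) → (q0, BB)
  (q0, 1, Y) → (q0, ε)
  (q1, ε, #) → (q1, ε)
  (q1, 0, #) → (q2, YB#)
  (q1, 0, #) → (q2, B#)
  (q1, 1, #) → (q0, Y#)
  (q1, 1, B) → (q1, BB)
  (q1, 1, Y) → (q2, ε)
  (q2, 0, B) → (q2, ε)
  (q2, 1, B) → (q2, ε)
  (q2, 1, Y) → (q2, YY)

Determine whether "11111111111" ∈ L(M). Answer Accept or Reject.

Reject

No computation consumes all input and empties the stack.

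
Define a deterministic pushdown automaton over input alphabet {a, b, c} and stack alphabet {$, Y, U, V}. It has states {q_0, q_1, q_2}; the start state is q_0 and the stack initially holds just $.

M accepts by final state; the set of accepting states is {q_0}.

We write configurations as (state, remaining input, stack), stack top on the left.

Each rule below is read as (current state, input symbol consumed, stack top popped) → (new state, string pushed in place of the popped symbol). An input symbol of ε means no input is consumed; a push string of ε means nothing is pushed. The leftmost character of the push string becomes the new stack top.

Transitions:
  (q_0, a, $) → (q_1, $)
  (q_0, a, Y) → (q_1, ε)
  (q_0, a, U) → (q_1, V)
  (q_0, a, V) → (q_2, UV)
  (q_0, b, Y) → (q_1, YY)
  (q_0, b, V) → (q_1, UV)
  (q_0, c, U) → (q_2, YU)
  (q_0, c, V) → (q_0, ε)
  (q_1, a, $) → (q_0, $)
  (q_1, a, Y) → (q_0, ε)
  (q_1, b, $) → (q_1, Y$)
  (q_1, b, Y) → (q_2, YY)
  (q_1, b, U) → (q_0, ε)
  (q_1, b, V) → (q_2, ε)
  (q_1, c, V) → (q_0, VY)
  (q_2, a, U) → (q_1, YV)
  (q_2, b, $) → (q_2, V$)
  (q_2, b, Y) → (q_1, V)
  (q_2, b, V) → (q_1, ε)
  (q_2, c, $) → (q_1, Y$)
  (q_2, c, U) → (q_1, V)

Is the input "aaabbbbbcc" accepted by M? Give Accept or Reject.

(q_0, aaabbbbbcc, $)
  read a, top $: go to q_1, push $ → (q_1, aabbbbbcc, $)
  read a, top $: go to q_0, push $ → (q_0, abbbbbcc, $)
  read a, top $: go to q_1, push $ → (q_1, bbbbbcc, $)
  read b, top $: go to q_1, push Y$ → (q_1, bbbbcc, Y$)
  read b, top Y: go to q_2, push YY → (q_2, bbbcc, YY$)
  read b, top Y: go to q_1, push V → (q_1, bbcc, VY$)
  read b, top V: go to q_2, push ε → (q_2, bcc, Y$)
  read b, top Y: go to q_1, push V → (q_1, cc, V$)
  read c, top V: go to q_0, push VY → (q_0, c, VY$)
  read c, top V: go to q_0, push ε → (q_0, ε, Y$)
All input consumed; state q_0 ∈ F.

Accept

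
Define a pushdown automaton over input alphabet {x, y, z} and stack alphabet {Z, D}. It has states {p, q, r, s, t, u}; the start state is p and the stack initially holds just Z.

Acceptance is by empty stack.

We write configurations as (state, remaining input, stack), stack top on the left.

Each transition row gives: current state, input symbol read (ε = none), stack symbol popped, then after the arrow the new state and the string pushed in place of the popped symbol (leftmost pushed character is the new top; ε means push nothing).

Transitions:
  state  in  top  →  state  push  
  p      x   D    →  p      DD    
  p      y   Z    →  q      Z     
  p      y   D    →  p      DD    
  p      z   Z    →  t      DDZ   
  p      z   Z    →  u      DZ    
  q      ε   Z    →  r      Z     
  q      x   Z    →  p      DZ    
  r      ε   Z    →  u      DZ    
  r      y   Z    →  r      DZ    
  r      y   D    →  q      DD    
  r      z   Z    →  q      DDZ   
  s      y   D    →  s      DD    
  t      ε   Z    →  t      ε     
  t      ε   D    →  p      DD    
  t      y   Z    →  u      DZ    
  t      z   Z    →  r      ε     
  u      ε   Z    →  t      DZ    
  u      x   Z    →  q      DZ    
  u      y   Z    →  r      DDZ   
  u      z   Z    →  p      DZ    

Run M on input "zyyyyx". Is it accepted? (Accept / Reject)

Reject

No computation consumes all input and empties the stack.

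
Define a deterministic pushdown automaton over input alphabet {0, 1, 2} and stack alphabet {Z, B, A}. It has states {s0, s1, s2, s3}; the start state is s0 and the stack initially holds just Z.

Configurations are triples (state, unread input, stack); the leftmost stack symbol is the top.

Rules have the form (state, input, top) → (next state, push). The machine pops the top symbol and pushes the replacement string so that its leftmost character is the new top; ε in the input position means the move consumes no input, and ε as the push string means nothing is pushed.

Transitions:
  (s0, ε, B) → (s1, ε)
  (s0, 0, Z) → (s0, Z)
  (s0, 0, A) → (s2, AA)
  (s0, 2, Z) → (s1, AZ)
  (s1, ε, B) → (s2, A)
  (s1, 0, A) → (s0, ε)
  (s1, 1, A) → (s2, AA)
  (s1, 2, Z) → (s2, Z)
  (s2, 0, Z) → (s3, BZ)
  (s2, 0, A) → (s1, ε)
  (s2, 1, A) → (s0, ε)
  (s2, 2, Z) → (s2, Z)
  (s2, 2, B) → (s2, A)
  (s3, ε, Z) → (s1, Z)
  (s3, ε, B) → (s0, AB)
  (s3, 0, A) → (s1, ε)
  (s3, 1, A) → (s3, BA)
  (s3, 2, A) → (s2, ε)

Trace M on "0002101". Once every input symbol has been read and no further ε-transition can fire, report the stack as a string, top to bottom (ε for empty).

AAZ

(s0, 0002101, Z)
  read 0, top Z: go to s0, push Z → (s0, 002101, Z)
  read 0, top Z: go to s0, push Z → (s0, 02101, Z)
  read 0, top Z: go to s0, push Z → (s0, 2101, Z)
  read 2, top Z: go to s1, push AZ → (s1, 101, AZ)
  read 1, top A: go to s2, push AA → (s2, 01, AAZ)
  read 0, top A: go to s1, push ε → (s1, 1, AZ)
  read 1, top A: go to s2, push AA → (s2, ε, AAZ)
All input consumed in state s2 with stack AAZ.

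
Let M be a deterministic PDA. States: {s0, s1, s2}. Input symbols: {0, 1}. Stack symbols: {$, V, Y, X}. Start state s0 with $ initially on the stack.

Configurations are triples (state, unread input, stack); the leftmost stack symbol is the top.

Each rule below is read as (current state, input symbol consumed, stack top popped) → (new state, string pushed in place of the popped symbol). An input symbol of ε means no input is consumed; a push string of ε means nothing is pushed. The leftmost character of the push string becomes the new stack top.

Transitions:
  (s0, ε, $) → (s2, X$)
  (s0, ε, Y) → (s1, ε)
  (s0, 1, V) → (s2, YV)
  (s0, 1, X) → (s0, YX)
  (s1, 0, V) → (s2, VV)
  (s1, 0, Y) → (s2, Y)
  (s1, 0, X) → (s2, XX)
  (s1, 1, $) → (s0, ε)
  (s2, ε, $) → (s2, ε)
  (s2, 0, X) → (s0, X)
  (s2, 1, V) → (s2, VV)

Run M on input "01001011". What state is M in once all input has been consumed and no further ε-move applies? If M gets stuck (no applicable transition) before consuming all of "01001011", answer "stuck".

(s0, 01001011, $)
  ε-move, top $: go to s2, push X$ → (s2, 01001011, X$)
  read 0, top X: go to s0, push X → (s0, 1001011, X$)
  read 1, top X: go to s0, push YX → (s0, 001011, YX$)
  ε-move, top Y: go to s1, push ε → (s1, 001011, X$)
  read 0, top X: go to s2, push XX → (s2, 01011, XX$)
  read 0, top X: go to s0, push X → (s0, 1011, XX$)
  read 1, top X: go to s0, push YX → (s0, 011, YXX$)
  ε-move, top Y: go to s1, push ε → (s1, 011, XX$)
  read 0, top X: go to s2, push XX → (s2, 11, XXX$)
No transition for (s2, 1, top X); M blocks with input 11 remaining.

stuck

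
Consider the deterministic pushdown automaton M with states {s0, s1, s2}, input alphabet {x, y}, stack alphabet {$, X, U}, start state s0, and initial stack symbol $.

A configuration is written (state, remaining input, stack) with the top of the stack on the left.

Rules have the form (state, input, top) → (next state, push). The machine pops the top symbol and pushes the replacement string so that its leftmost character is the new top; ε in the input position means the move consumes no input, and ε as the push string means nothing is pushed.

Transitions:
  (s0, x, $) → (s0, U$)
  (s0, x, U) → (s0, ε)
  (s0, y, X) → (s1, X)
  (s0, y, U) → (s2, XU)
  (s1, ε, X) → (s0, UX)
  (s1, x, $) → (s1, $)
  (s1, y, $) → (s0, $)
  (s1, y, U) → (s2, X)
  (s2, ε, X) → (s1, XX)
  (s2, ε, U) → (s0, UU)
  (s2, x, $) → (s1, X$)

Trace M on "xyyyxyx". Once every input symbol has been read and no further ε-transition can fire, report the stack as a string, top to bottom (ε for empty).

XXUXXUXXU$

(s0, xyyyxyx, $)
  read x, top $: go to s0, push U$ → (s0, yyyxyx, U$)
  read y, top U: go to s2, push XU → (s2, yyxyx, XU$)
  ε-move, top X: go to s1, push XX → (s1, yyxyx, XXU$)
  ε-move, top X: go to s0, push UX → (s0, yyxyx, UXXU$)
  read y, top U: go to s2, push XU → (s2, yxyx, XUXXU$)
  ε-move, top X: go to s1, push XX → (s1, yxyx, XXUXXU$)
  ε-move, top X: go to s0, push UX → (s0, yxyx, UXXUXXU$)
  read y, top U: go to s2, push XU → (s2, xyx, XUXXUXXU$)
  ε-move, top X: go to s1, push XX → (s1, xyx, XXUXXUXXU$)
  ε-move, top X: go to s0, push UX → (s0, xyx, UXXUXXUXXU$)
  read x, top U: go to s0, push ε → (s0, yx, XXUXXUXXU$)
  read y, top X: go to s1, push X → (s1, x, XXUXXUXXU$)
  ε-move, top X: go to s0, push UX → (s0, x, UXXUXXUXXU$)
  read x, top U: go to s0, push ε → (s0, ε, XXUXXUXXU$)
All input consumed in state s0 with stack XXUXXUXXU$.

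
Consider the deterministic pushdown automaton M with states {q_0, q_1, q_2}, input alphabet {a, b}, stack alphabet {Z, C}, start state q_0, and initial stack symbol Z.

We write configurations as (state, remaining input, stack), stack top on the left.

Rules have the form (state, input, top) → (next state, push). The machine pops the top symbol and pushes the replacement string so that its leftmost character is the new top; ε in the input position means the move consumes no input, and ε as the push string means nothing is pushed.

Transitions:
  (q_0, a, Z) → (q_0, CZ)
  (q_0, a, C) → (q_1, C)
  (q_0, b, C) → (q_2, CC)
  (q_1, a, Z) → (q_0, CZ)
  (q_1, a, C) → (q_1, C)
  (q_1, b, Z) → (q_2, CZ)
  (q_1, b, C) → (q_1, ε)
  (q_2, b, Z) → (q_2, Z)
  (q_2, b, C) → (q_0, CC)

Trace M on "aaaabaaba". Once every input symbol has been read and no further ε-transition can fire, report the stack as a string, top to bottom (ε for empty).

CZ

(q_0, aaaabaaba, Z)
  read a, top Z: go to q_0, push CZ → (q_0, aaabaaba, CZ)
  read a, top C: go to q_1, push C → (q_1, aabaaba, CZ)
  read a, top C: go to q_1, push C → (q_1, abaaba, CZ)
  read a, top C: go to q_1, push C → (q_1, baaba, CZ)
  read b, top C: go to q_1, push ε → (q_1, aaba, Z)
  read a, top Z: go to q_0, push CZ → (q_0, aba, CZ)
  read a, top C: go to q_1, push C → (q_1, ba, CZ)
  read b, top C: go to q_1, push ε → (q_1, a, Z)
  read a, top Z: go to q_0, push CZ → (q_0, ε, CZ)
All input consumed in state q_0 with stack CZ.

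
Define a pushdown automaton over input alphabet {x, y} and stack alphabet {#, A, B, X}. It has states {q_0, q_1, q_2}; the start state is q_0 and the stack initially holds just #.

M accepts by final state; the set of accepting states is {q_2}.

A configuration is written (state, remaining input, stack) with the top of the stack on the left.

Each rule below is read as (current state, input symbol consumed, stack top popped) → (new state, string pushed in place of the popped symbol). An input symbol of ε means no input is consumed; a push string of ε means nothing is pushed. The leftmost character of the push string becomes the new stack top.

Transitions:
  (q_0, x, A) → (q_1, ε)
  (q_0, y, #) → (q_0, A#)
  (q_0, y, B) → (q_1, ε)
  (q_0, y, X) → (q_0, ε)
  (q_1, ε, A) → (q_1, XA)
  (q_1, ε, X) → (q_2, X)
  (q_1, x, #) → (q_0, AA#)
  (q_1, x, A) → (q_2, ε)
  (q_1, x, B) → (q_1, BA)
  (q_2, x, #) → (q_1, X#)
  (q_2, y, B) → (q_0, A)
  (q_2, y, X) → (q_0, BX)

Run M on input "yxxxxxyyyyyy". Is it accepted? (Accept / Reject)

One accepting computation: (q_0, yxxxxxyyyyyy, #) ⊢ (q_0, xxxxxyyyyyy, A#) ⊢ (q_1, xxxxyyyyyy, #) ⊢ (q_0, xxxyyyyyy, AA#) ⊢ (q_1, xxyyyyyy, A#) ⊢ (q_2, xyyyyyy, #) ⊢ (q_1, yyyyyy, X#) ⊢ (q_2, yyyyyy, X#) ⊢ (q_0, yyyyy, BX#) ⊢ (q_1, yyyy, X#) ⊢ (q_2, yyyy, X#) ⊢ (q_0, yyy, BX#) ⊢ (q_1, yy, X#) ⊢ (q_2, yy, X#) ⊢ (q_0, y, BX#) ⊢ (q_1, ε, X#) ⊢ (q_2, ε, X#)
All input consumed and state q_2 ∈ F.

Accept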